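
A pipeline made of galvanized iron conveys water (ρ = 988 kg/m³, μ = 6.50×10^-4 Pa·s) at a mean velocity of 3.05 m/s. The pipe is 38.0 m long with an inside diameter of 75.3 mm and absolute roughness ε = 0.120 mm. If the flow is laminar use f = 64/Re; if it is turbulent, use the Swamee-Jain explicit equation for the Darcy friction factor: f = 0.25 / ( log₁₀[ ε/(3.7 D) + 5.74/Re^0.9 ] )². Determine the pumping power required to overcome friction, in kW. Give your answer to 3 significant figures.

P ≈ 0.719 kW

Reynolds number Re = ρVD/μ = 988 · 3.05 · 0.0753 / 0.00065 = 3.491e+05.
Re > 4000 → turbulent. Relative roughness ε/D = 0.00012/0.0753 = 0.00159. Swamee-Jain: f = 0.25/(log₁₀[0.00159/3.7 + 5.74/3.491e+05^0.9])² = 0.25/(log₁₀[0.000431 + 5.89e-05])² = 0.25/(-3.31)² = 0.02282.
Darcy-Weisbach: ΔP = f(L/D)(ρV²/2) = 0.02282·(38/0.0753)·(988·3.05²/2) = 0.02282·504.6·4595 = 5.291e+04 Pa.
Q = V·A = 3.05·0.004453 = 0.01358 m³/s.
Pumping power P = QΔP = 0.01358·5.291e+04 = 718.7 W = 0.719 kW.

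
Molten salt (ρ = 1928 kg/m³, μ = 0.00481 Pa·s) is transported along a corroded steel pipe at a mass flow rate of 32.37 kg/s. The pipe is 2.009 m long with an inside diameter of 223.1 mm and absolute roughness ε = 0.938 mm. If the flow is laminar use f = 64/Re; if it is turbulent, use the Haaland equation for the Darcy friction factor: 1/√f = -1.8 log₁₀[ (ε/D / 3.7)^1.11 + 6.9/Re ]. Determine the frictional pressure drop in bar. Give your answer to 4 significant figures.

ΔP ≈ 5.001×10^-4 bar

A = πD²/4 = π(0.2231)²/4 = 0.03909 m²; mean velocity V = ṁ/(ρA) = 32.37/(1928 · 0.03909) = 0.4295 m/s.
Reynolds number Re = ρVD/μ = 1928 · 0.4295 · 0.2231 / 0.00481 = 3.841e+04.
Re > 4000 → turbulent. Relative roughness ε/D = 0.000938/0.2231 = 0.0042. Haaland: 1/√f = -1.8 log₁₀[(0.0042/3.7)^1.11 + 6.9/3.841e+04] = -1.8 log₁₀[0.000539 + 0.00018] = 5.658, so f = 0.03123.
Darcy-Weisbach: ΔP = f(L/D)(ρV²/2) = 0.03123·(2.009/0.2231)·(1928·0.4295²/2) = 0.03123·9.005·177.8 = 50.01 Pa.
ΔP = 50.01 Pa = 5.001×10^-4 bar.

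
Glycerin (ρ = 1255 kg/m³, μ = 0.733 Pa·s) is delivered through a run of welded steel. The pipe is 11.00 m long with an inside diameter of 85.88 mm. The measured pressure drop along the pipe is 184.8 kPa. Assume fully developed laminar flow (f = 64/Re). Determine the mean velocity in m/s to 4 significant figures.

For laminar flow, f = 64/Re with Re = ρVD/μ, so Darcy-Weisbach reduces to ΔP = 32μLV/D². Solving for V: V = ΔP·D²/(32μL) = 1.848e+05·(0.08588)²/(32·0.733·11) = 5.282 m/s.
Check: Re = ρVD/μ = 1255·5.282·0.08588/0.733 = 776.7 < 2300, so the laminar assumption holds.

V ≈ 5.282 m/s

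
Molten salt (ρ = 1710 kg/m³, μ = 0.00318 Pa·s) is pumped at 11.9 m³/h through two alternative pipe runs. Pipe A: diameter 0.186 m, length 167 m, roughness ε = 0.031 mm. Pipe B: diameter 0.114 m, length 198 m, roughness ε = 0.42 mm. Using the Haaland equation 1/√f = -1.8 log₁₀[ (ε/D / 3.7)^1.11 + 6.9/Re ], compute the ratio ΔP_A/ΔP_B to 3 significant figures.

Pipe A: V = Q/A = 0.003306/0.02717 = 0.1217 m/s; Re = 1.217e+04; ε/D = 0.000167; Haaland → f = 0.02949; ΔP_A = f(L/D)(ρV²/2) = 335.1 Pa.
Pipe B: V = Q/A = 0.003306/0.01021 = 0.3239 m/s; Re = 1.985e+04; ε/D = 0.00368; Haaland → f = 0.03233; ΔP_B = f(L/D)(ρV²/2) = 5035 Pa.
ΔP_A/ΔP_B = 335.1/5035 = 0.0665.

ΔP_A/ΔP_B ≈ 0.0665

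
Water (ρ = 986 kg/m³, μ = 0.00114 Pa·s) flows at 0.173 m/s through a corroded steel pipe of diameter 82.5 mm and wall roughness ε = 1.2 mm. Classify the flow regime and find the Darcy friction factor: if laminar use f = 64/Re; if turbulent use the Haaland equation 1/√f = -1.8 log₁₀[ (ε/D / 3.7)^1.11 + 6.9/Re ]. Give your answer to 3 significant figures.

f ≈ 0.0468

Re = ρVD/μ = 986·0.173·0.0825/0.00114 = 1.234e+04.
Re > 4000 → turbulent. ε/D = 0.0012/0.0825 = 0.0145; Haaland: 1/√f = -1.8 log₁₀[0.00214 + 0.000559] = 4.625, so f = 0.04676.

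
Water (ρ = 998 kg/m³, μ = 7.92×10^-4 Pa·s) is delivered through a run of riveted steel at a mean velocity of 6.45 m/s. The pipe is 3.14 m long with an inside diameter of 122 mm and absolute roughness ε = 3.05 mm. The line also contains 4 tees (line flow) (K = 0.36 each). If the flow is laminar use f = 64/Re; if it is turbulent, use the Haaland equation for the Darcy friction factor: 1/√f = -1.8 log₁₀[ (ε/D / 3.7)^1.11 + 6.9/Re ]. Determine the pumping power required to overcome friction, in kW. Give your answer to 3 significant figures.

P ≈ 4.40 kW

Reynolds number Re = ρVD/μ = 998 · 6.45 · 0.122 / 0.000792 = 9.916e+05.
Re > 4000 → turbulent. Relative roughness ε/D = 0.00305/0.122 = 0.025. Haaland: 1/√f = -1.8 log₁₀[(0.025/3.7)^1.11 + 6.9/9.916e+05] = -1.8 log₁₀[0.0039 + 6.96e-06] = 4.335, so f = 0.05322.
Total minor-loss coefficient ΣK = 4·0.36 = 1.44.
ΔP = [f·L/D + ΣK]·(ρV²/2) = [0.05322·3.14/0.122 + 1.44]·(998·6.45²/2) = [1.37 + 1.44]·2.076e+04 = 5.833e+04 Pa.
Q = V·A = 6.45·0.01169 = 0.0754 m³/s.
Pumping power P = QΔP = 0.0754·5.833e+04 = 4398 W = 4.40 kW.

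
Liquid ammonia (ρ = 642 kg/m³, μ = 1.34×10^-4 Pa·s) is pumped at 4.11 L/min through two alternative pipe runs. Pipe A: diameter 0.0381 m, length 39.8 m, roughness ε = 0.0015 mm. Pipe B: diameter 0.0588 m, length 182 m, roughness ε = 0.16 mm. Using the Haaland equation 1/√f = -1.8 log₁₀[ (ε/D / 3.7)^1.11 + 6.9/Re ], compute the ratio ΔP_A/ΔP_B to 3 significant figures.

Pipe A: V = Q/A = 6.85e-05/0.00114 = 0.06008 m/s; Re = 1.097e+04; ε/D = 3.94e-05; Haaland → f = 0.03016; ΔP_A = f(L/D)(ρV²/2) = 36.5 Pa.
Pipe B: V = Q/A = 6.85e-05/0.002715 = 0.02523 m/s; Re = 7106; ε/D = 0.00272; Haaland → f = 0.03708; ΔP_B = f(L/D)(ρV²/2) = 23.45 Pa.
ΔP_A/ΔP_B = 36.5/23.45 = 1.56.

ΔP_A/ΔP_B ≈ 1.56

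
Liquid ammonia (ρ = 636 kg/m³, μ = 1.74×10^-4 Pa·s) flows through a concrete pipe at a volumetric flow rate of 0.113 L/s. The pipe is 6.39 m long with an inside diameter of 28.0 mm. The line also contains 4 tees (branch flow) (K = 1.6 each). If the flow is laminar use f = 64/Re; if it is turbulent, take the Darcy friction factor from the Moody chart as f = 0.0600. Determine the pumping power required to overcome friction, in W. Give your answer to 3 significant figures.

Q = 0.113 L/s = 0.113/1000 = 0.000113 m³/s.
Cross-sectional area A = πD²/4 = π(0.028)²/4 = 0.0006158 m²; mean velocity V = Q/A = 0.000113/0.0006158 = 0.1835 m/s.
Reynolds number Re = ρVD/μ = 636 · 0.1835 · 0.028 / 0.000174 = 1.878e+04.
Re > 4000 → turbulent; use the Moody-chart value f = 0.0600.
Total minor-loss coefficient ΣK = 4·1.6 = 6.4.
ΔP = [f·L/D + ΣK]·(ρV²/2) = [0.06·6.39/0.028 + 6.4]·(636·0.1835²/2) = [13.69 + 6.4]·10.71 = 215.2 Pa.
Pumping power P = QΔP = 0.000113·215.2 = 0.02432 W = 0.0243 W.

P ≈ 0.0243 W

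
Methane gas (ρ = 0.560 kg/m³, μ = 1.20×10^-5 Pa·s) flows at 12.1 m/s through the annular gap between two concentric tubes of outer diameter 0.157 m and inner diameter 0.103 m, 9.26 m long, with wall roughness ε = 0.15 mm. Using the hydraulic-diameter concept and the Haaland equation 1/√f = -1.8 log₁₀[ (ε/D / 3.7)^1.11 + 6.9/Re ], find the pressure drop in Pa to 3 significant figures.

ΔP ≈ 206 Pa

Hydraulic diameter D_h = 4A/P = D_o - D_i = 0.157 - 0.103 = 0.054 m.
Re = ρVD_h/μ = 0.56·12.1·0.054/1.2e-05 = 3.049e+04.
ε/D_h = 0.00015/0.054 = 0.00278; Haaland gives 1/√f = -1.8 log₁₀[0.00034+0.000226] = 5.844, so f = 0.02928.
ΔP = f(L/D_h)(ρV²/2) = 0.02928·9.26/0.054·40.99 = 205.8 Pa.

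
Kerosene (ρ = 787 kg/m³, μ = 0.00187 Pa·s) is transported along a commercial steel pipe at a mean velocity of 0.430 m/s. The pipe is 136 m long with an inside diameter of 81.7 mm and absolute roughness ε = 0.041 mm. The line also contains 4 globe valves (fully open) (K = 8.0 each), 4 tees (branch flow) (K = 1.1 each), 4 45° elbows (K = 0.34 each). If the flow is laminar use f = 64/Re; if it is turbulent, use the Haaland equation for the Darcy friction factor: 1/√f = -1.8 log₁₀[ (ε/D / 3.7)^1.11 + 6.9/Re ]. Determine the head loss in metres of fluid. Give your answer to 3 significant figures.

h_f ≈ 0.804 m

Reynolds number Re = ρVD/μ = 787 · 0.43 · 0.0817 / 0.00187 = 1.479e+04.
Re > 4000 → turbulent. Relative roughness ε/D = 4.1e-05/0.0817 = 0.000502. Haaland: 1/√f = -1.8 log₁₀[(0.000502/3.7)^1.11 + 6.9/1.479e+04] = -1.8 log₁₀[5.09e-05 + 0.000467] = 5.915, so f = 0.02858.
Total minor-loss coefficient ΣK = 4·8 + 4·1.1 + 4·0.34 = 37.8.
ΔP = [f·L/D + ΣK]·(ρV²/2) = [0.02858·136/0.0817 + 37.8]·(787·0.43²/2) = [47.58 + 37.8]·72.76 = 6209 Pa.
Head loss h_f = ΔP/(ρg) = 6209/(787·9.81) = 0.804 m.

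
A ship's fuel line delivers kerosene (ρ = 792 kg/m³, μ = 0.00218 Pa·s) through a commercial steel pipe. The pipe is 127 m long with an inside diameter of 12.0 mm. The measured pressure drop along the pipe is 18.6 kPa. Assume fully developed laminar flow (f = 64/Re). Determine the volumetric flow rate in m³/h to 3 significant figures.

Q ≈ 0.123 m³/h

For laminar flow, f = 64/Re with Re = ρVD/μ, so Darcy-Weisbach reduces to ΔP = 32μLV/D². Solving for V: V = ΔP·D²/(32μL) = 1.86e+04·(0.012)²/(32·0.00218·127) = 0.3023 m/s.
Check: Re = ρVD/μ = 792·0.3023·0.012/0.00218 = 1318 < 2300, so the laminar assumption holds.
Q = V·A = 0.3023·(π/4·0.012²) = 3.419e-05 m³/s = 0.123 m³/h.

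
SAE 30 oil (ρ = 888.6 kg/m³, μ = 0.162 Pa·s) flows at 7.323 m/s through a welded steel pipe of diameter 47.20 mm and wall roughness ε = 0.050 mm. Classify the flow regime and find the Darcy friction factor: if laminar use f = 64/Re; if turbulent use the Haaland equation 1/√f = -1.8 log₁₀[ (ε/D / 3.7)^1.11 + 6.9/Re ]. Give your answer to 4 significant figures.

f ≈ 0.03376

Re = ρVD/μ = 888.6·7.323·0.0472/0.162 = 1896.
Re < 2300 → laminar, so f = 64/Re = 0.03376 (roughness is irrelevant in laminar flow).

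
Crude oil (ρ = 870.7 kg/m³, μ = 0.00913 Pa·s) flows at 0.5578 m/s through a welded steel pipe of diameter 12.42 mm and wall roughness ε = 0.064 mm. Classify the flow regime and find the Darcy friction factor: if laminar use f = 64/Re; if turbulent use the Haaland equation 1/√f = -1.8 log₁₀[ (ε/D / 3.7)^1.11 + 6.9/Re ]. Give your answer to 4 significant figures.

Re = ρVD/μ = 870.7·0.5578·0.01242/0.00913 = 660.7.
Re < 2300 → laminar, so f = 64/Re = 0.09687 (roughness is irrelevant in laminar flow).

f ≈ 0.09687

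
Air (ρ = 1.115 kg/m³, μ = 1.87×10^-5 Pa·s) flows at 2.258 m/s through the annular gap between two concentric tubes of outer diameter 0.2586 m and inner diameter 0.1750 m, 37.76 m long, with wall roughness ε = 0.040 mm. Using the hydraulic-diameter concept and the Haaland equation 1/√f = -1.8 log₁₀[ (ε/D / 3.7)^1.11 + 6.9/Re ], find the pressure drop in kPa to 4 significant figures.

Hydraulic diameter D_h = 4A/P = D_o - D_i = 0.2586 - 0.175 = 0.0836 m.
Re = ρVD_h/μ = 1.115·2.258·0.0836/1.87e-05 = 1.126e+04.
ε/D_h = 4e-05/0.0836 = 0.000478; Haaland gives 1/√f = -1.8 log₁₀[4.83e-05+0.000613] = 5.723, so f = 0.03053.
ΔP = f(L/D_h)(ρV²/2) = 0.03053·37.76/0.0836·2.842 = 39.2 Pa.
ΔP = 0.03920 kPa.

ΔP ≈ 0.03920 kPa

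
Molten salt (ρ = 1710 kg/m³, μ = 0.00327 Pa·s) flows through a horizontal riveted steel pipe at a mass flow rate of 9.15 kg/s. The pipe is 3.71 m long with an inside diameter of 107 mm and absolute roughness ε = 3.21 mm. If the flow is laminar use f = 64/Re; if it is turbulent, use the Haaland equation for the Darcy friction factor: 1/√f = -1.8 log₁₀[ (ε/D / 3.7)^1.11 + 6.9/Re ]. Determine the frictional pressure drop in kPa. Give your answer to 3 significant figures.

A = πD²/4 = π(0.107)²/4 = 0.008992 m²; mean velocity V = ṁ/(ρA) = 9.15/(1710 · 0.008992) = 0.5951 m/s.
Reynolds number Re = ρVD/μ = 1710 · 0.5951 · 0.107 / 0.00327 = 3.33e+04.
Re > 4000 → turbulent. Relative roughness ε/D = 0.00321/0.107 = 0.03. Haaland: 1/√f = -1.8 log₁₀[(0.03/3.7)^1.11 + 6.9/3.33e+04] = -1.8 log₁₀[0.00477 + 0.000207] = 4.145, so f = 0.05821.
Darcy-Weisbach: ΔP = f(L/D)(ρV²/2) = 0.05821·(3.71/0.107)·(1710·0.5951²/2) = 0.05821·34.67·302.8 = 611.1 Pa.
ΔP = 611.1 Pa = 0.611 kPa.

ΔP ≈ 0.611 kPa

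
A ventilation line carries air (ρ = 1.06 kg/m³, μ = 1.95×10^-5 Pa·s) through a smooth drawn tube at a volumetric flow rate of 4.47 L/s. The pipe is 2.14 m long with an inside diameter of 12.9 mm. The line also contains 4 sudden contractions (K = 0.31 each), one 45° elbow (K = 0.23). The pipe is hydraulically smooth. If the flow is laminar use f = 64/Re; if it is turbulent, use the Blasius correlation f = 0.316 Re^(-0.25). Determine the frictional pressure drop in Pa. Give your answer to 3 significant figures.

ΔP ≈ 3520 Pa

Q = 4.47 L/s = 4.47/1000 = 0.00447 m³/s.
Cross-sectional area A = πD²/4 = π(0.0129)²/4 = 0.0001307 m²; mean velocity V = Q/A = 0.00447/0.0001307 = 34.2 m/s.
Reynolds number Re = ρVD/μ = 1.06 · 34.2 · 0.0129 / 1.95e-05 = 2.398e+04.
Re > 4000 → turbulent. Smooth-pipe (Blasius): f = 0.316 Re^(-0.25) = 0.316/(2.398e+04)^0.25 = 0.02539.
Total minor-loss coefficient ΣK = 4·0.31 + 1·0.23 = 1.47.
ΔP = [f·L/D + ΣK]·(ρV²/2) = [0.02539·2.14/0.0129 + 1.47]·(1.06·34.2²/2) = [4.212 + 1.47]·619.9 = 3523 Pa.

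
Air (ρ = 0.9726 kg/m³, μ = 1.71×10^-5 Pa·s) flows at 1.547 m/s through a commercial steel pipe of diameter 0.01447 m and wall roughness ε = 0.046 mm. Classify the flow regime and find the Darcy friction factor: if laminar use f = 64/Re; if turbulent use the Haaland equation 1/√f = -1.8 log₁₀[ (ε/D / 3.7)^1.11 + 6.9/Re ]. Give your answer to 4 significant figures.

Re = ρVD/μ = 0.9726·1.547·0.01447/1.71e-05 = 1273.
Re < 2300 → laminar, so f = 64/Re = 0.05027 (roughness is irrelevant in laminar flow).

f ≈ 0.05027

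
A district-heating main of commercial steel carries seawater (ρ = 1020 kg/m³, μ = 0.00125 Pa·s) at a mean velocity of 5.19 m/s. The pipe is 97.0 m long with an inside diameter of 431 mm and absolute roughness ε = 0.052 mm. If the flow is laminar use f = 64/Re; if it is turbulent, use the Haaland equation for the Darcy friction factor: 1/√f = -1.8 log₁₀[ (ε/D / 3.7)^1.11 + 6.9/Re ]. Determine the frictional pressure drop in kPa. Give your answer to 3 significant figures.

ΔP ≈ 40.6 kPa

Reynolds number Re = ρVD/μ = 1020 · 5.19 · 0.431 / 0.00125 = 1.825e+06.
Re > 4000 → turbulent. Relative roughness ε/D = 5.2e-05/0.431 = 0.000121. Haaland: 1/√f = -1.8 log₁₀[(0.000121/3.7)^1.11 + 6.9/1.825e+06] = -1.8 log₁₀[1.05e-05 + 3.78e-06] = 8.723, so f = 0.01314.
Darcy-Weisbach: ΔP = f(L/D)(ρV²/2) = 0.01314·(97/0.431)·(1020·5.19²/2) = 0.01314·225.1·1.374e+04 = 4.063e+04 Pa.
ΔP = 4.063e+04 Pa = 40.6 kPa.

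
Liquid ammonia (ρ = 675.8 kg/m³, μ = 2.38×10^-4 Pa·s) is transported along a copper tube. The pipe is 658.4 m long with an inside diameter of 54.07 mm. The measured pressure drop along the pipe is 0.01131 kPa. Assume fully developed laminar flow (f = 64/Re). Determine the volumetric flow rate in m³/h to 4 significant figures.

Q ≈ 0.05451 m³/h

For laminar flow, f = 64/Re with Re = ρVD/μ, so Darcy-Weisbach reduces to ΔP = 32μLV/D². Solving for V: V = ΔP·D²/(32μL) = 11.31·(0.05407)²/(32·0.000238·658.4) = 0.006594 m/s.
Check: Re = ρVD/μ = 675.8·0.006594·0.05407/0.000238 = 1012 < 2300, so the laminar assumption holds.
Q = V·A = 0.006594·(π/4·0.05407²) = 1.514e-05 m³/s = 0.05451 m³/h.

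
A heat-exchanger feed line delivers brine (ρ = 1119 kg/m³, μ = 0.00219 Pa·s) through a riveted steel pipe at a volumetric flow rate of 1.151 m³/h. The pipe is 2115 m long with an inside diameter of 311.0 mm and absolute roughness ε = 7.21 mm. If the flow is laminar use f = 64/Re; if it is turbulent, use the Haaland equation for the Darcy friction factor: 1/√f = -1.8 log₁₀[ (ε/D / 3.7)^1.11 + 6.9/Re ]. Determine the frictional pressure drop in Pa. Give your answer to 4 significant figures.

Q = 1.151 m³/h = 1.151/3600 = 0.0003197 m³/s.
Cross-sectional area A = πD²/4 = π(0.311)²/4 = 0.07596 m²; mean velocity V = Q/A = 0.0003197/0.07596 = 0.004209 m/s.
Reynolds number Re = ρVD/μ = 1119 · 0.004209 · 0.311 / 0.00219 = 668.8.
Re < 2300 → laminar flow, so f = 64/Re = 64/668.8 = 0.09569 (the turbulent correlation is not needed).
Darcy-Weisbach: ΔP = f(L/D)(ρV²/2) = 0.09569·(2115/0.311)·(1119·0.004209²/2) = 0.09569·6801·0.009911 = 6.45 Pa.

ΔP ≈ 6.450 Pa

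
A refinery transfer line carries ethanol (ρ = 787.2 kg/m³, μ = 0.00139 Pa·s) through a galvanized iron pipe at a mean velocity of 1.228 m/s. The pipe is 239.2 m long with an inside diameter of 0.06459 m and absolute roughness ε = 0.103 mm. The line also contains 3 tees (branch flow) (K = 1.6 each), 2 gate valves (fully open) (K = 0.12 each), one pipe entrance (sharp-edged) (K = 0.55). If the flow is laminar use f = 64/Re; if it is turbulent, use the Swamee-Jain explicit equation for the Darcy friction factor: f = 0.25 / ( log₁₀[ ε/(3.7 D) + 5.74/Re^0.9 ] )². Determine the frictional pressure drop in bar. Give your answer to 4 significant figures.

ΔP ≈ 0.6070 bar

Reynolds number Re = ρVD/μ = 787.2 · 1.228 · 0.06459 / 0.00139 = 4.492e+04.
Re > 4000 → turbulent. Relative roughness ε/D = 0.000103/0.06459 = 0.00159. Swamee-Jain: f = 0.25/(log₁₀[0.00159/3.7 + 5.74/4.492e+04^0.9])² = 0.25/(log₁₀[0.000431 + 0.000373])² = 0.25/(-3.095)² = 0.0261.
Total minor-loss coefficient ΣK = 3·1.6 + 2·0.12 + 1·0.55 = 5.59.
ΔP = [f·L/D + ΣK]·(ρV²/2) = [0.0261·239.2/0.06459 + 5.59]·(787.2·1.228²/2) = [96.67 + 5.59]·593.5 = 6.07e+04 Pa.
ΔP = 6.07e+04 Pa = 0.6070 bar.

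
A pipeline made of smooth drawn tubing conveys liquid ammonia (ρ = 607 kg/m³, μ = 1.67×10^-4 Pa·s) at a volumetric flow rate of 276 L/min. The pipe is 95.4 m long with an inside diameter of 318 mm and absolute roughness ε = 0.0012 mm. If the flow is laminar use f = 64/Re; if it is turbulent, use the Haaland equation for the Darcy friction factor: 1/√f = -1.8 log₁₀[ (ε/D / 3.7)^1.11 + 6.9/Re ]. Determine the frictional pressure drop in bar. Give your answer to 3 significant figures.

ΔP ≈ 5.93×10^-5 bar

Q = 276 L/min = 276/60000 = 0.0046 m³/s.
Cross-sectional area A = πD²/4 = π(0.318)²/4 = 0.07942 m²; mean velocity V = Q/A = 0.0046/0.07942 = 0.05792 m/s.
Reynolds number Re = ρVD/μ = 607 · 0.05792 · 0.318 / 0.000167 = 6.694e+04.
Re > 4000 → turbulent. Relative roughness ε/D = 1.2e-06/0.318 = 3.77e-06. Haaland: 1/√f = -1.8 log₁₀[(3.77e-06/3.7)^1.11 + 6.9/6.694e+04] = -1.8 log₁₀[2.24e-07 + 0.000103] = 7.175, so f = 0.01943.
Darcy-Weisbach: ΔP = f(L/D)(ρV²/2) = 0.01943·(95.4/0.318)·(607·0.05792²/2) = 0.01943·300·1.018 = 5.933 Pa.
ΔP = 5.933 Pa = 5.93×10^-5 bar.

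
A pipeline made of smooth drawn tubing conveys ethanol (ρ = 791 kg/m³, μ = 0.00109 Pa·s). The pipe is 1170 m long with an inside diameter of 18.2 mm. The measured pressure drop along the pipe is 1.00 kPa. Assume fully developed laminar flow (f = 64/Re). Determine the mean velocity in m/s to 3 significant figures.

V ≈ 0.00812 m/s

For laminar flow, f = 64/Re with Re = ρVD/μ, so Darcy-Weisbach reduces to ΔP = 32μLV/D². Solving for V: V = ΔP·D²/(32μL) = 1000·(0.0182)²/(32·0.00109·1170) = 0.008117 m/s.
Check: Re = ρVD/μ = 791·0.008117·0.0182/0.00109 = 107.2 < 2300, so the laminar assumption holds.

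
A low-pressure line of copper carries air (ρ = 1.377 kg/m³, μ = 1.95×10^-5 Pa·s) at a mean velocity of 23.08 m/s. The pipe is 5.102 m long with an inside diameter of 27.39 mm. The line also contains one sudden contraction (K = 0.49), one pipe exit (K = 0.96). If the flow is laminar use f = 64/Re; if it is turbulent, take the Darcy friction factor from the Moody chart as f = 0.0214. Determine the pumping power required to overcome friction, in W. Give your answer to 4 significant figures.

Reynolds number Re = ρVD/μ = 1.377 · 23.08 · 0.02739 / 1.95e-05 = 4.464e+04.
Re > 4000 → turbulent; use the Moody-chart value f = 0.0214.
Total minor-loss coefficient ΣK = 1·0.49 + 1·0.96 = 1.45.
ΔP = [f·L/D + ΣK]·(ρV²/2) = [0.0214·5.102/0.02739 + 1.45]·(1.377·23.08²/2) = [3.986 + 1.45]·366.8 = 1994 Pa.
Q = V·A = 23.08·0.0005892 = 0.0136 m³/s.
Pumping power P = QΔP = 0.0136·1994 = 27.113 W = 27.11 W.

P ≈ 27.11 W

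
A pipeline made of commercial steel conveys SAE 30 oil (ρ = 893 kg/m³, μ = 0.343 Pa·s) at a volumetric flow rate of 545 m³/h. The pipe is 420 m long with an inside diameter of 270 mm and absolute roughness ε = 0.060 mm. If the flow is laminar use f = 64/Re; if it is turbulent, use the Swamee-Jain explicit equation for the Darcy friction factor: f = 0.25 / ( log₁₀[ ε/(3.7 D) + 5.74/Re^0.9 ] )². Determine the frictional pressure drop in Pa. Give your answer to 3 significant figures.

Q = 545 m³/h = 545/3600 = 0.1514 m³/s.
Cross-sectional area A = πD²/4 = π(0.27)²/4 = 0.05726 m²; mean velocity V = Q/A = 0.1514/0.05726 = 2.644 m/s.
Reynolds number Re = ρVD/μ = 893 · 2.644 · 0.27 / 0.343 = 1859.
Re < 2300 → laminar flow, so f = 64/Re = 64/1859 = 0.03443 (the turbulent correlation is not needed).
Darcy-Weisbach: ΔP = f(L/D)(ρV²/2) = 0.03443·(420/0.27)·(893·2.644²/2) = 0.03443·1556·3122 = 1.672e+05 Pa.

ΔP ≈ 167000 Pa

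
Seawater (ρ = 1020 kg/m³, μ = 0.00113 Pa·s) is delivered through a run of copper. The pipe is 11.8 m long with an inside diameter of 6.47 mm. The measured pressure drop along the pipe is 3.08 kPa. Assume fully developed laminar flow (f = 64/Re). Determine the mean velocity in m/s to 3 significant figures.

V ≈ 0.302 m/s

For laminar flow, f = 64/Re with Re = ρVD/μ, so Darcy-Weisbach reduces to ΔP = 32μLV/D². Solving for V: V = ΔP·D²/(32μL) = 3080·(0.00647)²/(32·0.00113·11.8) = 0.3022 m/s.
Check: Re = ρVD/μ = 1020·0.3022·0.00647/0.00113 = 1765 < 2300, so the laminar assumption holds.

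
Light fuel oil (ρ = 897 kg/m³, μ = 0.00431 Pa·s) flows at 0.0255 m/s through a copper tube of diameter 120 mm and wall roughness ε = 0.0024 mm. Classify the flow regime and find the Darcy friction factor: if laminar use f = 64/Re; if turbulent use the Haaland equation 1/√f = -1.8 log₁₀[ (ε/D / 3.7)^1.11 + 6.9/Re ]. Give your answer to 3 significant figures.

Re = ρVD/μ = 897·0.0255·0.12/0.00431 = 636.8.
Re < 2300 → laminar, so f = 64/Re = 0.1005 (roughness is irrelevant in laminar flow).

f ≈ 0.100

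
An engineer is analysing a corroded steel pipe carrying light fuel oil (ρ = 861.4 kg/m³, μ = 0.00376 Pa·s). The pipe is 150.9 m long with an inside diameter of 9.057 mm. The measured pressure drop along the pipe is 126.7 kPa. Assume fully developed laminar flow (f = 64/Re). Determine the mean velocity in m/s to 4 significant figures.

V ≈ 0.5724 m/s

For laminar flow, f = 64/Re with Re = ρVD/μ, so Darcy-Weisbach reduces to ΔP = 32μLV/D². Solving for V: V = ΔP·D²/(32μL) = 1.267e+05·(0.009057)²/(32·0.00376·150.9) = 0.5724 m/s.
Check: Re = ρVD/μ = 861.4·0.5724·0.009057/0.00376 = 1188 < 2300, so the laminar assumption holds.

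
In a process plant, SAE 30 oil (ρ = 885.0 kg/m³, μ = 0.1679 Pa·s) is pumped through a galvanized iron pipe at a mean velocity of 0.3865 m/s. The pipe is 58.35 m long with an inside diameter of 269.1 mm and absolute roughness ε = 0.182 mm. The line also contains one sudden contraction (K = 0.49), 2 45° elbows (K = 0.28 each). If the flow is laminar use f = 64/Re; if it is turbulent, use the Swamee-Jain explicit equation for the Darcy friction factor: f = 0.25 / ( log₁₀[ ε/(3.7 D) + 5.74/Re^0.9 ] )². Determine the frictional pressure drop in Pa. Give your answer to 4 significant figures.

ΔP ≈ 1743 Pa

Reynolds number Re = ρVD/μ = 885 · 0.3865 · 0.2691 / 0.168 = 548.2.
Re < 2300 → laminar flow, so f = 64/Re = 64/548.2 = 0.1167 (the turbulent correlation is not needed).
Total minor-loss coefficient ΣK = 1·0.49 + 2·0.28 = 1.05.
ΔP = [f·L/D + ΣK]·(ρV²/2) = [0.1167·58.35/0.2691 + 1.05]·(885·0.3865²/2) = [25.31 + 1.05]·66.1 = 1743 Pa.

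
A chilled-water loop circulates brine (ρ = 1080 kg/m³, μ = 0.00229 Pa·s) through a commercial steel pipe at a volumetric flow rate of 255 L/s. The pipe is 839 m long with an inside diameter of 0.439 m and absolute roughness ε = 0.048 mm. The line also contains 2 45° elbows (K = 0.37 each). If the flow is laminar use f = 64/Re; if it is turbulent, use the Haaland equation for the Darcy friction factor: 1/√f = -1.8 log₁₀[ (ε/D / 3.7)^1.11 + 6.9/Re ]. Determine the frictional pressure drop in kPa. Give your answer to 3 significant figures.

ΔP ≈ 45.1 kPa

Q = 255 L/s = 255/1000 = 0.255 m³/s.
Cross-sectional area A = πD²/4 = π(0.439)²/4 = 0.1514 m²; mean velocity V = Q/A = 0.255/0.1514 = 1.685 m/s.
Reynolds number Re = ρVD/μ = 1080 · 1.685 · 0.439 / 0.00229 = 3.488e+05.
Re > 4000 → turbulent. Relative roughness ε/D = 4.8e-05/0.439 = 0.000109. Haaland: 1/√f = -1.8 log₁₀[(0.000109/3.7)^1.11 + 6.9/3.488e+05] = -1.8 log₁₀[9.38e-06 + 1.98e-05] = 8.163, so f = 0.01501.
Total minor-loss coefficient ΣK = 2·0.37 = 0.74.
ΔP = [f·L/D + ΣK]·(ρV²/2) = [0.01501·839/0.439 + 0.74]·(1080·1.685²/2) = [28.68 + 0.74]·1533 = 4.509e+04 Pa.
ΔP = 4.509e+04 Pa = 45.1 kPa.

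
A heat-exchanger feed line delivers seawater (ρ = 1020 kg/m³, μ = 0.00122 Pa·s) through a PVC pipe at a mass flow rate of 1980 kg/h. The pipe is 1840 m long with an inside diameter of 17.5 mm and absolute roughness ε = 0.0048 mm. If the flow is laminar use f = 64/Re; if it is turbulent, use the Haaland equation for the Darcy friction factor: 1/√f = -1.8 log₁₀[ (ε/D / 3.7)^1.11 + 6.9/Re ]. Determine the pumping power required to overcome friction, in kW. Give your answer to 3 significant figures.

P ≈ 3.41 kW

ṁ = 1980 kg/h = 1980/3600 = 0.55 kg/s.
A = πD²/4 = π(0.0175)²/4 = 0.0002405 m²; mean velocity V = ṁ/(ρA) = 0.55/(1020 · 0.0002405) = 2.242 m/s.
Reynolds number Re = ρVD/μ = 1020 · 2.242 · 0.0175 / 0.00122 = 3.28e+04.
Re > 4000 → turbulent. Relative roughness ε/D = 4.8e-06/0.0175 = 0.000274. Haaland: 1/√f = -1.8 log₁₀[(0.000274/3.7)^1.11 + 6.9/3.28e+04] = -1.8 log₁₀[2.6e-05 + 0.00021] = 6.527, so f = 0.02347.
Darcy-Weisbach: ΔP = f(L/D)(ρV²/2) = 0.02347·(1840/0.0175)·(1020·2.242²/2) = 0.02347·1.051e+05·2563 = 6.325e+06 Pa.
Q = ṁ/ρ = 0.55/1020 = 0.0005392 m³/s.
Pumping power P = QΔP = 0.0005392·6.325e+06 = 3411 W = 3.41 kW.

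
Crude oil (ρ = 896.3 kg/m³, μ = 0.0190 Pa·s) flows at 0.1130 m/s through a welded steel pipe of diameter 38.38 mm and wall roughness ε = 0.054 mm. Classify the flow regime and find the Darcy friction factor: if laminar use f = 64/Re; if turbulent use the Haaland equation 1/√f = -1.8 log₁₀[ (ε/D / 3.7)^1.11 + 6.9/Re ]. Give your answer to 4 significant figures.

Re = ρVD/μ = 896.3·0.113·0.03838/0.019 = 204.6.
Re < 2300 → laminar, so f = 64/Re = 0.3128 (roughness is irrelevant in laminar flow).

f ≈ 0.3128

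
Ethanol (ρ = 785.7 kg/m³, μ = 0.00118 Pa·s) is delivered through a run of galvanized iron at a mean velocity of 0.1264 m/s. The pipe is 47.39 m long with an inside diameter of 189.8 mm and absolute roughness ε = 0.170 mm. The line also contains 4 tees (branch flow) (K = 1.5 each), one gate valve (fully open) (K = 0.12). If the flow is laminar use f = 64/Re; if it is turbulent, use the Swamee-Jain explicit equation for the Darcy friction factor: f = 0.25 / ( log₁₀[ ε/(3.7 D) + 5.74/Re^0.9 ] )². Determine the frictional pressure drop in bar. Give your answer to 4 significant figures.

Reynolds number Re = ρVD/μ = 785.7 · 0.1264 · 0.1898 / 0.00118 = 1.597e+04.
Re > 4000 → turbulent. Relative roughness ε/D = 0.00017/0.1898 = 0.000896. Swamee-Jain: f = 0.25/(log₁₀[0.000896/3.7 + 5.74/1.597e+04^0.9])² = 0.25/(log₁₀[0.000242 + 0.000946])² = 0.25/(-2.925)² = 0.02922.
Total minor-loss coefficient ΣK = 4·1.5 + 1·0.12 = 6.12.
ΔP = [f·L/D + ΣK]·(ρV²/2) = [0.02922·47.39/0.1898 + 6.12]·(785.7·0.1264²/2) = [7.295 + 6.12]·6.277 = 84.2 Pa.
ΔP = 84.2 Pa = 8.420×10^-4 bar.

ΔP ≈ 8.420×10^-4 bar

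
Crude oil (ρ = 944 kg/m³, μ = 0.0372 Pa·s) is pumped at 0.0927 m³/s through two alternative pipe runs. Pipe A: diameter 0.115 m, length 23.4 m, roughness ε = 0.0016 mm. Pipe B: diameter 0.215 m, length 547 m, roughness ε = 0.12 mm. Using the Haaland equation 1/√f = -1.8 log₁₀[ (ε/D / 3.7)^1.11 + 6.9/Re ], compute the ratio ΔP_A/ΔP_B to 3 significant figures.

Pipe A: V = Q/A = 0.0927/0.01039 = 8.925 m/s; Re = 2.604e+04; ε/D = 1.39e-05; Haaland → f = 0.02414; ΔP_A = f(L/D)(ρV²/2) = 1.847e+05 Pa.
Pipe B: V = Q/A = 0.0927/0.03631 = 2.553 m/s; Re = 1.393e+04; ε/D = 0.000558; Haaland → f = 0.02908; ΔP_B = f(L/D)(ρV²/2) = 2.277e+05 Pa.
ΔP_A/ΔP_B = 1.847e+05/2.277e+05 = 0.811.

ΔP_A/ΔP_B ≈ 0.811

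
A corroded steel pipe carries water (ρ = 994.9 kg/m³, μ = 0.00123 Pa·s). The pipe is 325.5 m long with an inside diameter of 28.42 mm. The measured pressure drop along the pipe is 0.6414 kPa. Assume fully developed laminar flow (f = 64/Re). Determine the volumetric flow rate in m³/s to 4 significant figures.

For laminar flow, f = 64/Re with Re = ρVD/μ, so Darcy-Weisbach reduces to ΔP = 32μLV/D². Solving for V: V = ΔP·D²/(32μL) = 641.4·(0.02842)²/(32·0.00123·325.5) = 0.04044 m/s.
Check: Re = ρVD/μ = 994.9·0.04044·0.02842/0.00123 = 929.5 < 2300, so the laminar assumption holds.
Q = V·A = 0.04044·(π/4·0.02842²) = 2.565e-05 m³/s = 2.565×10^-5 m³/s.

Q ≈ 2.565×10^-5 m³/s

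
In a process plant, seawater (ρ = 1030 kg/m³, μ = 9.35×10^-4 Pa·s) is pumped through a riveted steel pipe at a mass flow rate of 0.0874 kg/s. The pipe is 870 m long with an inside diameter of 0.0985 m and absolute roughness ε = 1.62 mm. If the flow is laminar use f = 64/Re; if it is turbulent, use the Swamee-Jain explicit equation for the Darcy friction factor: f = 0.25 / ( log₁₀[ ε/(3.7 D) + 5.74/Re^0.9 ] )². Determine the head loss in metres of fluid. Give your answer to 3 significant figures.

h_f ≈ 0.00296 m

A = πD²/4 = π(0.0985)²/4 = 0.00762 m²; mean velocity V = ṁ/(ρA) = 0.0874/(1030 · 0.00762) = 0.01114 m/s.
Reynolds number Re = ρVD/μ = 1030 · 0.01114 · 0.0985 / 0.000935 = 1208.
Re < 2300 → laminar flow, so f = 64/Re = 64/1208 = 0.05297 (the turbulent correlation is not needed).
Darcy-Weisbach: ΔP = f(L/D)(ρV²/2) = 0.05297·(870/0.0985)·(1030·0.01114²/2) = 0.05297·8832·0.06386 = 29.88 Pa.
Head loss h_f = ΔP/(ρg) = 29.88/(1030·9.81) = 0.00296 m.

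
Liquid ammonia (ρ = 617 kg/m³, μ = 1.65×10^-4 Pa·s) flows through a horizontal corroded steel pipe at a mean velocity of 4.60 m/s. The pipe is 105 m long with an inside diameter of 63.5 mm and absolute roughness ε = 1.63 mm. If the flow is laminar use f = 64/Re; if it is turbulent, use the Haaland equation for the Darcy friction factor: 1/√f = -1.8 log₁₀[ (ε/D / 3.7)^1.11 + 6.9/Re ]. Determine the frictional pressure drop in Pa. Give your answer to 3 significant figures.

ΔP ≈ 581000 Pa

Reynolds number Re = ρVD/μ = 617 · 4.6 · 0.0635 / 0.000165 = 1.092e+06.
Re > 4000 → turbulent. Relative roughness ε/D = 0.00163/0.0635 = 0.0257. Haaland: 1/√f = -1.8 log₁₀[(0.0257/3.7)^1.11 + 6.9/1.092e+06] = -1.8 log₁₀[0.00402 + 6.32e-06] = 4.312, so f = 0.05378.
Darcy-Weisbach: ΔP = f(L/D)(ρV²/2) = 0.05378·(105/0.0635)·(617·4.6²/2) = 0.05378·1654·6528 = 5.805e+05 Pa.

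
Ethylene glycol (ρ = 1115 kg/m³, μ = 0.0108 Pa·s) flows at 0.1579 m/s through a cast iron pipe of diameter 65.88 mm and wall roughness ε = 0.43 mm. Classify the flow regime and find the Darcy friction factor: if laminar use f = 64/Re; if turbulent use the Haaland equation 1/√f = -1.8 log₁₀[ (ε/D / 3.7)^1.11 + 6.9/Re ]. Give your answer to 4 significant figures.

Re = ρVD/μ = 1115·0.1579·0.06588/0.0108 = 1074.
Re < 2300 → laminar, so f = 64/Re = 0.05959 (roughness is irrelevant in laminar flow).

f ≈ 0.05959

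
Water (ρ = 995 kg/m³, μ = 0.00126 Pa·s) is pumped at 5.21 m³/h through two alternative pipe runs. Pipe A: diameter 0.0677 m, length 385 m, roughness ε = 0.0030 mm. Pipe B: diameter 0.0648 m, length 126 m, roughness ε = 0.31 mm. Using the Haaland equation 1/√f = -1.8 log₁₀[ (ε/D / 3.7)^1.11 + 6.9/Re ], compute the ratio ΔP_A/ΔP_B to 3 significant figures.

ΔP_A/ΔP_B ≈ 1.85

Pipe A: V = Q/A = 0.001447/0.0036 = 0.402 m/s; Re = 2.149e+04; ε/D = 4.43e-05; Haaland → f = 0.02536; ΔP_A = f(L/D)(ρV²/2) = 1.16e+04 Pa.
Pipe B: V = Q/A = 0.001447/0.003298 = 0.4388 m/s; Re = 2.246e+04; ε/D = 0.00478; Haaland → f = 0.03358; ΔP_B = f(L/D)(ρV²/2) = 6255 Pa.
ΔP_A/ΔP_B = 1.16e+04/6255 = 1.85.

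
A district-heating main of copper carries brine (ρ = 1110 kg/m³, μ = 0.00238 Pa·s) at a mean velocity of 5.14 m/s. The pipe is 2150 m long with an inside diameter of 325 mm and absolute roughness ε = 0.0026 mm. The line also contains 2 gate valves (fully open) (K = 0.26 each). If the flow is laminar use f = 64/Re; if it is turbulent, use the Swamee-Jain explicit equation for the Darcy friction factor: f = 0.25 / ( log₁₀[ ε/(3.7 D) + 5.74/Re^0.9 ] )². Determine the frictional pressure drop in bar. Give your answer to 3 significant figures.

Reynolds number Re = ρVD/μ = 1110 · 5.14 · 0.325 / 0.00238 = 7.791e+05.
Re > 4000 → turbulent. Relative roughness ε/D = 2.6e-06/0.325 = 8e-06. Swamee-Jain: f = 0.25/(log₁₀[8e-06/3.7 + 5.74/7.791e+05^0.9])² = 0.25/(log₁₀[2.16e-06 + 2.86e-05])² = 0.25/(-4.512)² = 0.01228.
Total minor-loss coefficient ΣK = 2·0.26 = 0.52.
ΔP = [f·L/D + ΣK]·(ρV²/2) = [0.01228·2150/0.325 + 0.52]·(1110·5.14²/2) = [81.24 + 0.52]·1.466e+04 = 1.199e+06 Pa.
ΔP = 1.199e+06 Pa = 12.0 bar.

ΔP ≈ 12.0 bar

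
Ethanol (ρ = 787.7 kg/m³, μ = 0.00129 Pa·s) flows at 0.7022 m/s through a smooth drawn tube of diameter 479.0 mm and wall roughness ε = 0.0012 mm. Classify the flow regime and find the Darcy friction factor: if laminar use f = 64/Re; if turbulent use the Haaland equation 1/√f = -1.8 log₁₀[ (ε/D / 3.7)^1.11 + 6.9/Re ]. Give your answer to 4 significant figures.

Re = ρVD/μ = 787.7·0.7022·0.479/0.00129 = 2.054e+05.
Re > 4000 → turbulent. ε/D = 1.2e-06/0.479 = 2.51e-06; Haaland: 1/√f = -1.8 log₁₀[1.42e-07 + 3.36e-05] = 8.049, so f = 0.01543.

f ≈ 0.01543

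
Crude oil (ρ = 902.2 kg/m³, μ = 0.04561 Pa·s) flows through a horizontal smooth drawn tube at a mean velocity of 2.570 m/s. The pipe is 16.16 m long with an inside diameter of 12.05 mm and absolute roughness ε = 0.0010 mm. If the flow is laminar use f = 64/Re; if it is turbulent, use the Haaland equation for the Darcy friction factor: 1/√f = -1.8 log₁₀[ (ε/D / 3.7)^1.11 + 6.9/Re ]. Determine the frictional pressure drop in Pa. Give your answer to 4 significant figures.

ΔP ≈ 417500 Pa

Reynolds number Re = ρVD/μ = 902.2 · 2.57 · 0.01205 / 0.0456 = 612.6.
Re < 2300 → laminar flow, so f = 64/Re = 64/612.6 = 0.1045 (the turbulent correlation is not needed).
Darcy-Weisbach: ΔP = f(L/D)(ρV²/2) = 0.1045·(16.16/0.01205)·(902.2·2.57²/2) = 0.1045·1341·2979 = 4.175e+05 Pa.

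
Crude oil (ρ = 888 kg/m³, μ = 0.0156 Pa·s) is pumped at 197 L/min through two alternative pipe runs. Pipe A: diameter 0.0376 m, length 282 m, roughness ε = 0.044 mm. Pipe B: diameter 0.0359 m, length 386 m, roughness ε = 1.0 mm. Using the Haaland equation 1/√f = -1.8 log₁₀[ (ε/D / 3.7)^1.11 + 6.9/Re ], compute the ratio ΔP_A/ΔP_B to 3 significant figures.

ΔP_A/ΔP_B ≈ 0.350

Pipe A: V = Q/A = 0.003283/0.00111 = 2.957 m/s; Re = 6329; ε/D = 0.00117; Haaland → f = 0.03636; ΔP_A = f(L/D)(ρV²/2) = 1.059e+06 Pa.
Pipe B: V = Q/A = 0.003283/0.001012 = 3.244 m/s; Re = 6629; ε/D = 0.0279; Haaland → f = 0.06018; ΔP_B = f(L/D)(ρV²/2) = 3.023e+06 Pa.
ΔP_A/ΔP_B = 1.059e+06/3.023e+06 = 0.350.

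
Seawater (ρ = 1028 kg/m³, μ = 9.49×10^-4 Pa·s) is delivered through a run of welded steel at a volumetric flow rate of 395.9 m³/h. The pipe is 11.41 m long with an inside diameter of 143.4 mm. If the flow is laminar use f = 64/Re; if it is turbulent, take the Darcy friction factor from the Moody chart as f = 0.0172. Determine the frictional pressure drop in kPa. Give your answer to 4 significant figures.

ΔP ≈ 32.62 kPa

Q = 395.9 m³/h = 395.9/3600 = 0.11 m³/s.
Cross-sectional area A = πD²/4 = π(0.1434)²/4 = 0.01615 m²; mean velocity V = Q/A = 0.11/0.01615 = 6.809 m/s.
Reynolds number Re = ρVD/μ = 1028 · 6.809 · 0.1434 / 0.000949 = 1.058e+06.
Re > 4000 → turbulent; use the Moody-chart value f = 0.0172.
Darcy-Weisbach: ΔP = f(L/D)(ρV²/2) = 0.0172·(11.41/0.1434)·(1028·6.809²/2) = 0.0172·79.57·2.383e+04 = 3.262e+04 Pa.
ΔP = 3.262e+04 Pa = 32.62 kPa.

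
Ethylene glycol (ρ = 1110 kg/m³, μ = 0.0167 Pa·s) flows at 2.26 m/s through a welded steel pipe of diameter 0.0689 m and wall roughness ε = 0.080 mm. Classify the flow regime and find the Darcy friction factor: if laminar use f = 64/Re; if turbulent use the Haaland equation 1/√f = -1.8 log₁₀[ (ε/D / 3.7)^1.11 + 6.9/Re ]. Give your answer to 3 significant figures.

f ≈ 0.0321

Re = ρVD/μ = 1110·2.26·0.0689/0.0167 = 1.035e+04.
Re > 4000 → turbulent. ε/D = 8e-05/0.0689 = 0.00116; Haaland: 1/√f = -1.8 log₁₀[0.000129 + 0.000667] = 5.578, so f = 0.03213.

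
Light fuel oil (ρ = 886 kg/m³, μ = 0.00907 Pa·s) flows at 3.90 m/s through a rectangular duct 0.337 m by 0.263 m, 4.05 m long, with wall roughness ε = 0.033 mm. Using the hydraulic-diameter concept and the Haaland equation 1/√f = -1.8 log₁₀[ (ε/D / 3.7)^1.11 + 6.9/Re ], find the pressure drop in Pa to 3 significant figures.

Hydraulic diameter D_h = 4A/P = 4·(0.337·0.263)/(2·(0.337+0.263)) = 0.3545/1.2 = 0.2954 m.
Re = ρVD_h/μ = 886·3.9·0.2954/0.00907 = 1.126e+05.
ε/D_h = 3.3e-05/0.2954 = 0.000112; Haaland gives 1/√f = -1.8 log₁₀[9.61e-06+6.13e-05] = 7.469, so f = 0.01793.
ΔP = f(L/D_h)(ρV²/2) = 0.01793·4.05/0.2954·6738 = 1656 Pa.

ΔP ≈ 1660 Pa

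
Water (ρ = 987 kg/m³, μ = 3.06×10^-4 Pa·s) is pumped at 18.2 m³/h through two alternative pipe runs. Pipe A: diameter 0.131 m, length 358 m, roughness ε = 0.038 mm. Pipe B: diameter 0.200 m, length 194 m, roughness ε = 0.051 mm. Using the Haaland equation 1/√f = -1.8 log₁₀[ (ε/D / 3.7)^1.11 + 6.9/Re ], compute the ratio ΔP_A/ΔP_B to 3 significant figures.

ΔP_A/ΔP_B ≈ 14.5

Pipe A: V = Q/A = 0.005056/0.01348 = 0.3751 m/s; Re = 1.585e+05; ε/D = 0.00029; Haaland → f = 0.01794; ΔP_A = f(L/D)(ρV²/2) = 3405 Pa.
Pipe B: V = Q/A = 0.005056/0.03142 = 0.1609 m/s; Re = 1.038e+05; ε/D = 0.000255; Haaland → f = 0.01888; ΔP_B = f(L/D)(ρV²/2) = 234 Pa.
ΔP_A/ΔP_B = 3405/234 = 14.5.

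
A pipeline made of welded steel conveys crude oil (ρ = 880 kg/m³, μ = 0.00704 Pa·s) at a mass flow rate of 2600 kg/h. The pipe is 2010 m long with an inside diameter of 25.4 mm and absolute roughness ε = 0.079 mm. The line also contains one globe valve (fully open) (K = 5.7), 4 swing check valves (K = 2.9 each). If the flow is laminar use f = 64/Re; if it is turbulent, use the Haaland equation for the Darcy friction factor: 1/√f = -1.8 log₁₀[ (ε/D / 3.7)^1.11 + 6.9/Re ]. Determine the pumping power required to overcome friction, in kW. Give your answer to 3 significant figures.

ṁ = 2600 kg/h = 2600/3600 = 0.7222 kg/s.
A = πD²/4 = π(0.0254)²/4 = 0.0005067 m²; mean velocity V = ṁ/(ρA) = 0.7222/(880 · 0.0005067) = 1.62 m/s.
Reynolds number Re = ρVD/μ = 880 · 1.62 · 0.0254 / 0.00704 = 5143.
Re > 4000 → turbulent. Relative roughness ε/D = 7.9e-05/0.0254 = 0.00311. Haaland: 1/√f = -1.8 log₁₀[(0.00311/3.7)^1.11 + 6.9/5143] = -1.8 log₁₀[0.000386 + 0.00134] = 4.973, so f = 0.04044.
Total minor-loss coefficient ΣK = 1·5.7 + 4·2.9 = 17.3.
ΔP = [f·L/D + ΣK]·(ρV²/2) = [0.04044·2010/0.0254 + 17.3]·(880·1.62²/2) = [3200 + 17.3]·1154 = 3.714e+06 Pa.
Q = ṁ/ρ = 0.7222/880 = 0.0008207 m³/s.
Pumping power P = QΔP = 0.0008207·3.714e+06 = 3048 W = 3.05 kW.

P ≈ 3.05 kW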